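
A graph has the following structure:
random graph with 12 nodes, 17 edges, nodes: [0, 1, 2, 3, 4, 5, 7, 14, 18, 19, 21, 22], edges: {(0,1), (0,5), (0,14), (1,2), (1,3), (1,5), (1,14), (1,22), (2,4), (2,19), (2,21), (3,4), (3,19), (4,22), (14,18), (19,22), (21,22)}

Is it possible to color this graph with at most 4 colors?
A valid 4-coloring: color 1: [1, 4, 7, 18, 19, 21]; color 2: [0, 2, 3, 22]; color 3: [5, 14].
(χ(G) = 3 ≤ 4.)

Yes, G is 4-colorable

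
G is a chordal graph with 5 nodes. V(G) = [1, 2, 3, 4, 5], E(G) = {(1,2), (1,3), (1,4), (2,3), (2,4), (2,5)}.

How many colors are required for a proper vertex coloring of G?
χ(G) = 3

Clique number ω(G) = 3 (lower bound: χ ≥ ω).
The clique on [1, 2, 3] has size 3, forcing χ ≥ 3, and the coloring below uses 3 colors, so χ(G) = 3.
A valid 3-coloring: color 1: [2]; color 2: [1, 5]; color 3: [3, 4].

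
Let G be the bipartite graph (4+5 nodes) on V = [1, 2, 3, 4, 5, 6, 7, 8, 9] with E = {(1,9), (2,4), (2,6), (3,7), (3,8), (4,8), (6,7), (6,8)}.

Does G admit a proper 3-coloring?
A valid 3-coloring: color 1: [3, 4, 5, 6, 9]; color 2: [1, 2, 7, 8].
(χ(G) = 2 ≤ 3.)

Yes, G is 3-colorable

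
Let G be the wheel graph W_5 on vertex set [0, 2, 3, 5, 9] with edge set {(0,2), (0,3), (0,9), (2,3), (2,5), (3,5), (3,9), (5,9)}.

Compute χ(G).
Clique number ω(G) = 3 (lower bound: χ ≥ ω).
The clique on [0, 3, 9] has size 3, forcing χ ≥ 3, and the coloring below uses 3 colors, so χ(G) = 3.
A valid 3-coloring: color 1: [3]; color 2: [2, 9]; color 3: [0, 5].

χ(G) = 3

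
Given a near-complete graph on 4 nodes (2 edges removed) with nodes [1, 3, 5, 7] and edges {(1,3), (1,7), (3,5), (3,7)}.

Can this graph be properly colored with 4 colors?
Yes, G is 4-colorable

A valid 4-coloring: color 1: [3]; color 2: [5, 7]; color 3: [1].
(χ(G) = 3 ≤ 4.)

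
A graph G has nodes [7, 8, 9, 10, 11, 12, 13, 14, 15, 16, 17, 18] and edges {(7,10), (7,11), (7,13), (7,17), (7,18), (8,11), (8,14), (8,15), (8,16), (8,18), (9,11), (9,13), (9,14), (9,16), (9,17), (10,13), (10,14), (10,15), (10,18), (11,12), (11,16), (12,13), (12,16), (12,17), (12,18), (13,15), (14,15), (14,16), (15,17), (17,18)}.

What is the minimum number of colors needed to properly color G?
Clique number ω(G) = 3 (lower bound: χ ≥ ω).
Suppose a proper 3-coloring c exists. The clique [7, 10, 13] takes 3 distinct colors; by symmetry let c(7) = 1, c(10) = 2, c(13) = 3.
- Vertex 15: neighbors [10, 13] already have colors [2, 3] ⇒ c(15) = 1.
- Vertex 14: neighbors [15, 10] already have colors [1, 2] ⇒ c(14) = 3.
- Vertex 8: neighbors [15, 14] already have colors [1, 3] ⇒ c(8) = 2.
- Vertex 11: neighbors [7, 8] already have colors [1, 2] ⇒ c(11) = 3.
- Vertex 16: neighbors [8, 11] already have colors [2, 3] ⇒ c(16) = 1.
- Vertex 12: neighbors [16, 11] already have colors [1, 3] ⇒ c(12) = 2.
- Vertex 17: neighbors [7, 12] already have colors [1, 2] ⇒ c(17) = 3.
- Vertex 18: neighbors [7, 8, 17] already have colors [1, 2, 3] — all 3 colors blocked. Contradiction.
The forced assignments end in a contradiction, so G has no proper 3-coloring (χ ≥ 4).
The coloring below uses 4 colors, so χ(G) = 4.
A valid 4-coloring: color 1: [11, 13, 14, 17]; color 2: [8, 9, 10, 12]; color 3: [15, 16, 18]; color 4: [7].

χ(G) = 4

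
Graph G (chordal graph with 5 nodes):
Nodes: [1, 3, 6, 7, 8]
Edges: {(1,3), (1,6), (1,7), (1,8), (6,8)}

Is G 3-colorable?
A valid 3-coloring: color 1: [1]; color 2: [3, 6, 7]; color 3: [8].
(χ(G) = 3 ≤ 3.)

Yes, G is 3-colorable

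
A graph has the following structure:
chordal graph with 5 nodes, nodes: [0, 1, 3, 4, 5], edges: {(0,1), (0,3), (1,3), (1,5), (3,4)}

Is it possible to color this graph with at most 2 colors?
No, G is not 2-colorable

The clique on vertices [0, 1, 3] has size 3 > 2, so it alone needs 3 colors.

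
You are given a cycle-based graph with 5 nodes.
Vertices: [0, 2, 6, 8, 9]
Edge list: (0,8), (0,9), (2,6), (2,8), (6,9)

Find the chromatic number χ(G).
Clique number ω(G) = 2 (lower bound: χ ≥ ω).
Odd cycle [6, 2, 8, 0, 9] needs 3 colors (χ ≥ 3).
The coloring below uses 3 colors, so χ(G) = 3.
A valid 3-coloring: color 1: [0, 6]; color 2: [2, 9]; color 3: [8].

χ(G) = 3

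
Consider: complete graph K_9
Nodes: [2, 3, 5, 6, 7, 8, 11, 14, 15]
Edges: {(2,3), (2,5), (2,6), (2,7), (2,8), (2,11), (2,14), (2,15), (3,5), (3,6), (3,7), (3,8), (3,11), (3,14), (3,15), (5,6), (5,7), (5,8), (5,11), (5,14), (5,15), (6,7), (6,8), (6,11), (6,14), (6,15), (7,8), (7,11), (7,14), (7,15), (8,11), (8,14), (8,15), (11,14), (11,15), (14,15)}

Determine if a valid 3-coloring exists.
The clique on vertices [2, 3, 5, 6, 7, 8, 11, 14, 15] has size 9 > 3, so it alone needs 9 colors.

No, G is not 3-colorable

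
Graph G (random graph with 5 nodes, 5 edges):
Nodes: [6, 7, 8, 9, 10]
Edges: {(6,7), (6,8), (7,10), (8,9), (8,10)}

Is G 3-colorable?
A valid 3-coloring: color 1: [7, 8]; color 2: [6, 9, 10].
(χ(G) = 2 ≤ 3.)

Yes, G is 3-colorable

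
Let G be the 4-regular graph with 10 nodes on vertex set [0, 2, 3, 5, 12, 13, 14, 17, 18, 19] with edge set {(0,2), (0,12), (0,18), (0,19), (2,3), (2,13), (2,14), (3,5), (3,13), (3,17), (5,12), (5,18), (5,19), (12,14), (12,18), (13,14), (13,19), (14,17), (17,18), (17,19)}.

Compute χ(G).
Clique number ω(G) = 3 (lower bound: χ ≥ ω).
The clique on [0, 12, 18] has size 3, forcing χ ≥ 3, and the coloring below uses 3 colors, so χ(G) = 3.
A valid 3-coloring: color 1: [3, 14, 18, 19]; color 2: [2, 12, 17]; color 3: [0, 5, 13].

χ(G) = 3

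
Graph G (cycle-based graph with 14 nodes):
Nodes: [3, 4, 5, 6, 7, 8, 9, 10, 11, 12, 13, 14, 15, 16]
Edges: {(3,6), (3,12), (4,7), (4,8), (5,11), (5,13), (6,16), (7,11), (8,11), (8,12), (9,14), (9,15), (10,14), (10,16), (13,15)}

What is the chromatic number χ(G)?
Clique number ω(G) = 2 (lower bound: χ ≥ ω).
The graph is bipartite (no odd cycle), so 2 colors suffice: χ(G) = 2.
A valid 2-coloring: color 1: [3, 5, 7, 8, 14, 15, 16]; color 2: [4, 6, 9, 10, 11, 12, 13].

χ(G) = 2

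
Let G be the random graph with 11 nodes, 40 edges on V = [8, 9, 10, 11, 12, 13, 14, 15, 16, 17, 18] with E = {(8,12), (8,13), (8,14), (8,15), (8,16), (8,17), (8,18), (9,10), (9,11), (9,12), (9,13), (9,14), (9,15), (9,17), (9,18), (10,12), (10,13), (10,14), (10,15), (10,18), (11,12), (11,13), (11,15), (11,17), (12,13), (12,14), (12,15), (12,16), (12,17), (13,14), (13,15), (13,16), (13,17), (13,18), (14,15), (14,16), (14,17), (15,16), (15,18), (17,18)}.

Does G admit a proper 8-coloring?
Yes, G is 8-colorable

A valid 8-coloring: color 1: [13]; color 2: [15, 17]; color 3: [12, 18]; color 4: [8, 9]; color 5: [11, 14]; color 6: [10, 16].
(χ(G) = 6 ≤ 8.)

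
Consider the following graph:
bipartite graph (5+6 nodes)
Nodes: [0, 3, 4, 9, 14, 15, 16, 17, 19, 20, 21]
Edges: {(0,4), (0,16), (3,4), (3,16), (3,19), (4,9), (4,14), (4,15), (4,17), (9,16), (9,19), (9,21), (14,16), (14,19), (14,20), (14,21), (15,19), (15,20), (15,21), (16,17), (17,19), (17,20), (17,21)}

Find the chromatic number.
Clique number ω(G) = 2 (lower bound: χ ≥ ω).
The graph is bipartite (no odd cycle), so 2 colors suffice: χ(G) = 2.
A valid 2-coloring: color 1: [4, 16, 19, 20, 21]; color 2: [0, 3, 9, 14, 15, 17].

χ(G) = 2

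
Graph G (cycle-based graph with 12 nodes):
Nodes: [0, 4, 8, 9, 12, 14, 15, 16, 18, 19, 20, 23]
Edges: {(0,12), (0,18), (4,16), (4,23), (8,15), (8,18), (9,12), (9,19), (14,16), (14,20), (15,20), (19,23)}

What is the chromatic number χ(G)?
Clique number ω(G) = 2 (lower bound: χ ≥ ω).
The graph is bipartite (no odd cycle), so 2 colors suffice: χ(G) = 2.
A valid 2-coloring: color 1: [4, 12, 14, 15, 18, 19]; color 2: [0, 8, 9, 16, 20, 23].

χ(G) = 2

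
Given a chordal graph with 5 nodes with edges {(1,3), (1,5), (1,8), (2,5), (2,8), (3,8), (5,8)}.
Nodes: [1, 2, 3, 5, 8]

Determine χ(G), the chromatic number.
Clique number ω(G) = 3 (lower bound: χ ≥ ω).
The clique on [1, 3, 8] has size 3, forcing χ ≥ 3, and the coloring below uses 3 colors, so χ(G) = 3.
A valid 3-coloring: color 1: [8]; color 2: [1, 2]; color 3: [3, 5].

χ(G) = 3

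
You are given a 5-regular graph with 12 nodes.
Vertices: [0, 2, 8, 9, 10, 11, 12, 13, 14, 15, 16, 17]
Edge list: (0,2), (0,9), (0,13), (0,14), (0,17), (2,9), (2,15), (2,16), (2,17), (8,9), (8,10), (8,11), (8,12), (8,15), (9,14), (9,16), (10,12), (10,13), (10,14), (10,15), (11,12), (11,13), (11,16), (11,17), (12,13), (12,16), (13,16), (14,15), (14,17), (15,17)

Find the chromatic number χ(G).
Clique number ω(G) = 4 (lower bound: χ ≥ ω).
The clique on [11, 12, 13, 16] has size 4, forcing χ ≥ 4, and the coloring below uses 4 colors, so χ(G) = 4.
A valid 4-coloring: color 1: [0, 15, 16]; color 2: [2, 10, 11]; color 3: [9, 12, 17]; color 4: [8, 13, 14].

χ(G) = 4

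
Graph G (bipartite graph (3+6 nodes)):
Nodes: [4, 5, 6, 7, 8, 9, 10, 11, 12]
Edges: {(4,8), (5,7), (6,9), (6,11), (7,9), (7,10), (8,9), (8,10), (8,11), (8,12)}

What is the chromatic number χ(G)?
χ(G) = 2

Clique number ω(G) = 2 (lower bound: χ ≥ ω).
The graph is bipartite (no odd cycle), so 2 colors suffice: χ(G) = 2.
A valid 2-coloring: color 1: [6, 7, 8]; color 2: [4, 5, 9, 10, 11, 12].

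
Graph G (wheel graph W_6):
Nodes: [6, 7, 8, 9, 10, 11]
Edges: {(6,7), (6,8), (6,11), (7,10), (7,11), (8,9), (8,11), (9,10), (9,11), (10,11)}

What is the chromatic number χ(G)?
χ(G) = 4

Clique number ω(G) = 3 (lower bound: χ ≥ ω).
Odd cycle [9, 8, 6, 7, 10] needs 3 colors (χ ≥ 3).
Vertex 11 is adjacent to every vertex of [6, 7, 8, 9, 10], which already need 3 colors among themselves, so 11 needs a new color (χ ≥ 4).
The coloring below uses 4 colors, so χ(G) = 4.
A valid 4-coloring: color 1: [11]; color 2: [7, 9]; color 3: [8, 10]; color 4: [6].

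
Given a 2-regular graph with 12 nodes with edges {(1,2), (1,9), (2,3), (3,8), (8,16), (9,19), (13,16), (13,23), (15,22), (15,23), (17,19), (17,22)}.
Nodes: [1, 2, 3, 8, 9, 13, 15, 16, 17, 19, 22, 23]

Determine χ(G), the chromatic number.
Clique number ω(G) = 2 (lower bound: χ ≥ ω).
The graph is bipartite (no odd cycle), so 2 colors suffice: χ(G) = 2.
A valid 2-coloring: color 1: [2, 8, 9, 13, 15, 17]; color 2: [1, 3, 16, 19, 22, 23].

χ(G) = 2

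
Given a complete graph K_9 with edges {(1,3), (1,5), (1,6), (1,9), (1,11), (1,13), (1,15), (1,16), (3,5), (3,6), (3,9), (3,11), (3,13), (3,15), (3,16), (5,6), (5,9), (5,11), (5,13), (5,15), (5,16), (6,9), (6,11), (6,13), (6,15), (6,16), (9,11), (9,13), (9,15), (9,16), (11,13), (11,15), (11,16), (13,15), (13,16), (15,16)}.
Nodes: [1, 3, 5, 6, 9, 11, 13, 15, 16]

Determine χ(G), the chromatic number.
χ(G) = 9

Clique number ω(G) = 9 (lower bound: χ ≥ ω).
The clique on [1, 3, 5, 6, 9, 11, 13, 15, 16] has size 9, forcing χ ≥ 9, and the coloring below uses 9 colors, so χ(G) = 9.
A valid 9-coloring: color 1: [11]; color 2: [15]; color 3: [3]; color 4: [6]; color 5: [1]; color 6: [9]; color 7: [5]; color 8: [13]; color 9: [16].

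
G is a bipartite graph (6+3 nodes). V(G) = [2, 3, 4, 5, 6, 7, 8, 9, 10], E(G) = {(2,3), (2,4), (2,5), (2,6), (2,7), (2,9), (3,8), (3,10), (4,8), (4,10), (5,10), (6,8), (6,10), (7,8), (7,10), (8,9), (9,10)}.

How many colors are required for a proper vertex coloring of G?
Clique number ω(G) = 2 (lower bound: χ ≥ ω).
The graph is bipartite (no odd cycle), so 2 colors suffice: χ(G) = 2.
A valid 2-coloring: color 1: [2, 8, 10]; color 2: [3, 4, 5, 6, 7, 9].

χ(G) = 2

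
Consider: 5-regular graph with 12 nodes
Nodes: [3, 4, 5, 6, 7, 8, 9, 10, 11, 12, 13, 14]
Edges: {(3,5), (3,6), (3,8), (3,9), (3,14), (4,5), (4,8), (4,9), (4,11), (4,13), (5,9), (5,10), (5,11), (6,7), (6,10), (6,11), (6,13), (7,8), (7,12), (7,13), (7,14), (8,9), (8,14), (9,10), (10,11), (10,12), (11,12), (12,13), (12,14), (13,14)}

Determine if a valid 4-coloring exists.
Yes, G is 4-colorable

A valid 4-coloring: color 1: [4, 10, 14]; color 2: [5, 6, 8, 12]; color 3: [3, 11, 13]; color 4: [7, 9].
(χ(G) = 4 ≤ 4.)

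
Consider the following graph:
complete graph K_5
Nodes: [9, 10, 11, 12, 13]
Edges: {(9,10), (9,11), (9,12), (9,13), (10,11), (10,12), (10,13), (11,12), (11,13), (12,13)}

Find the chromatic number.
χ(G) = 5

Clique number ω(G) = 5 (lower bound: χ ≥ ω).
The clique on [9, 10, 11, 12, 13] has size 5, forcing χ ≥ 5, and the coloring below uses 5 colors, so χ(G) = 5.
A valid 5-coloring: color 1: [9]; color 2: [12]; color 3: [11]; color 4: [13]; color 5: [10].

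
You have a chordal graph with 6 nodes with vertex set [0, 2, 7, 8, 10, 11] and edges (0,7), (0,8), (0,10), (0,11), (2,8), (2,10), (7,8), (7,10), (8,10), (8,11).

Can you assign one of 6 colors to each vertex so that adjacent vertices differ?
Yes, G is 6-colorable

A valid 6-coloring: color 1: [8]; color 2: [10, 11]; color 3: [0, 2]; color 4: [7].
(χ(G) = 4 ≤ 6.)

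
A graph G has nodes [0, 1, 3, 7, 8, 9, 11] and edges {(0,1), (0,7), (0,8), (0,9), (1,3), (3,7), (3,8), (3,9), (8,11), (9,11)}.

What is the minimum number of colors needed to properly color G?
χ(G) = 2

Clique number ω(G) = 2 (lower bound: χ ≥ ω).
The graph is bipartite (no odd cycle), so 2 colors suffice: χ(G) = 2.
A valid 2-coloring: color 1: [0, 3, 11]; color 2: [1, 7, 8, 9].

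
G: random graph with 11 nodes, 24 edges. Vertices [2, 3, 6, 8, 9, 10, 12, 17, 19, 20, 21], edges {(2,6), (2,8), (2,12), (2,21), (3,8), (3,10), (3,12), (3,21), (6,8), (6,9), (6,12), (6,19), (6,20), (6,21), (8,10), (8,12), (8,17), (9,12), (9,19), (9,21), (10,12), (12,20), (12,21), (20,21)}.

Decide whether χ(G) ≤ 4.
A valid 4-coloring: color 1: [12, 17, 19]; color 2: [3, 6]; color 3: [8, 21]; color 4: [2, 9, 10, 20].
(χ(G) = 4 ≤ 4.)

Yes, G is 4-colorable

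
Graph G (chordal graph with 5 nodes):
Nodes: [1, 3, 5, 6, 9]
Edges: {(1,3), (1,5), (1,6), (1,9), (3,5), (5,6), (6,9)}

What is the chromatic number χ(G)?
Clique number ω(G) = 3 (lower bound: χ ≥ ω).
The clique on [1, 6, 9] has size 3, forcing χ ≥ 3, and the coloring below uses 3 colors, so χ(G) = 3.
A valid 3-coloring: color 1: [1]; color 2: [5, 9]; color 3: [3, 6].

χ(G) = 3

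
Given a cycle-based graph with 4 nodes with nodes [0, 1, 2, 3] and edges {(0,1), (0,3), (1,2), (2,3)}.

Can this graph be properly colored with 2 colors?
A valid 2-coloring: color 1: [0, 2]; color 2: [1, 3].
(χ(G) = 2 ≤ 2.)

Yes, G is 2-colorable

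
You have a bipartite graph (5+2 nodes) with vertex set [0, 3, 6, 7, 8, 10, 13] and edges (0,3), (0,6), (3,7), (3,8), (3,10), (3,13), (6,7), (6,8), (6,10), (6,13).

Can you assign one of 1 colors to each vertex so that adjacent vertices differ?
No, G is not 1-colorable

Edge (0,3) forces its endpoints to differ, so 1 color is not enough.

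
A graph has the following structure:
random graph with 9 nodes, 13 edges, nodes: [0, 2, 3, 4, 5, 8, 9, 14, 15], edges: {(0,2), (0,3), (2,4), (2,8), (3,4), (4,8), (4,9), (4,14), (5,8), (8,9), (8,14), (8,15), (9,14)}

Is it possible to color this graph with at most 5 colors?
A valid 5-coloring: color 1: [3, 8]; color 2: [0, 4, 5, 15]; color 3: [2, 14]; color 4: [9].
(χ(G) = 4 ≤ 5.)

Yes, G is 5-colorable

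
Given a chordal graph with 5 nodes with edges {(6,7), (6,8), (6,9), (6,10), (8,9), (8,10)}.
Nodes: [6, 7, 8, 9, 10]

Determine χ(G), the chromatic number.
χ(G) = 3

Clique number ω(G) = 3 (lower bound: χ ≥ ω).
The clique on [6, 8, 9] has size 3, forcing χ ≥ 3, and the coloring below uses 3 colors, so χ(G) = 3.
A valid 3-coloring: color 1: [6]; color 2: [7, 8]; color 3: [9, 10].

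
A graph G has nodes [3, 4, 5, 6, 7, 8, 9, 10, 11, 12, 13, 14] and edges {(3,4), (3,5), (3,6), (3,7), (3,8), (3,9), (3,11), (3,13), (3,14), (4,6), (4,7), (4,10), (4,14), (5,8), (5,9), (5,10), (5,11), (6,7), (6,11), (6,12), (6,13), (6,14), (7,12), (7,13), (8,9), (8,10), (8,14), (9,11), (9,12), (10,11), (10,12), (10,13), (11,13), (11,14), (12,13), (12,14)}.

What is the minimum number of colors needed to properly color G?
Clique number ω(G) = 4 (lower bound: χ ≥ ω).
Odd cycle [13, 11, 14, 4, 7] needs 3 colors (χ ≥ 3).
Vertex 6 is adjacent to every vertex of [4, 7, 11, 13, 14], which already need 3 colors among themselves, so 6 needs a new color (χ ≥ 4).
Vertex 3 is adjacent to every vertex of [4, 6, 7, 11, 13, 14], which already need 4 colors among themselves, so 3 needs a new color (χ ≥ 5).
The coloring below uses 5 colors, so χ(G) = 5.
A valid 5-coloring: color 1: [3, 12]; color 2: [6, 9, 10]; color 3: [4, 8, 11]; color 4: [5, 13, 14]; color 5: [7].

χ(G) = 5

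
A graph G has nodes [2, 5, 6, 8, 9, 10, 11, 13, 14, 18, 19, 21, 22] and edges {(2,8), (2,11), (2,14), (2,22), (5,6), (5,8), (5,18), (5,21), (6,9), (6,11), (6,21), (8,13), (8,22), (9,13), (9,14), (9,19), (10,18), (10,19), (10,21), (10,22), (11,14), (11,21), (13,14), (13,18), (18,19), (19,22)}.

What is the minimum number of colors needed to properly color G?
Clique number ω(G) = 3 (lower bound: χ ≥ ω).
Suppose a proper 3-coloring c exists. The clique [2, 8, 22] takes 3 distinct colors; by symmetry let c(2) = 1, c(8) = 2, c(22) = 3.
- Vertex 5: neighbors [8] already have colors [2]; try each remaining color.
- Case c(5) = 1:
  - Vertex 6: neighbors [5] already have colors [1]; try each remaining color.
  - Case c(6) = 2:
    - Vertex 11: neighbors [2, 6] already have colors [1, 2] ⇒ c(11) = 3.
    - Vertex 21: neighbors [5, 6, 11] already have colors [1, 2, 3] — all 3 colors blocked. Contradiction.
  - Case c(6) = 3:
    - Vertex 11: neighbors [2, 6] already have colors [1, 3] ⇒ c(11) = 2.
    - Vertex 21: neighbors [5, 11, 6] already have colors [1, 2, 3] — all 3 colors blocked. Contradiction.
- Case c(5) = 3:
  - Vertex 6: neighbors [5] already have colors [3]; try each remaining color.
  - Case c(6) = 1:
    - Vertex 21: neighbors [6, 5] already have colors [1, 3] ⇒ c(21) = 2.
    - Vertex 10: neighbors [21, 22] already have colors [2, 3] ⇒ c(10) = 1.
    - Vertex 18: neighbors [10, 5] already have colors [1, 3] ⇒ c(18) = 2.
    - Vertex 19: neighbors [10, 18, 22] already have colors [1, 2, 3] — all 3 colors blocked. Contradiction.
  - Case c(6) = 2:
    - Vertex 11: neighbors [2, 6] already have colors [1, 2] ⇒ c(11) = 3.
    - Vertex 14: neighbors [2, 11] already have colors [1, 3] ⇒ c(14) = 2.
    - Vertex 21: neighbors [6, 5] already have colors [2, 3] ⇒ c(21) = 1.
    - Vertex 10: neighbors [21, 22] already have colors [1, 3] ⇒ c(10) = 2.
    - Vertex 18: neighbors [10, 5] already have colors [2, 3] ⇒ c(18) = 1.
    - Vertex 19: neighbors [18, 10, 22] already have colors [1, 2, 3] — all 3 colors blocked. Contradiction.
Every case ends in a contradiction, so G has no proper 3-coloring (χ ≥ 4).
The coloring below uses 4 colors, so χ(G) = 4.
A valid 4-coloring: color 1: [2, 5, 13, 19]; color 2: [14, 18, 21, 22]; color 3: [8, 9, 10, 11]; color 4: [6].

χ(G) = 4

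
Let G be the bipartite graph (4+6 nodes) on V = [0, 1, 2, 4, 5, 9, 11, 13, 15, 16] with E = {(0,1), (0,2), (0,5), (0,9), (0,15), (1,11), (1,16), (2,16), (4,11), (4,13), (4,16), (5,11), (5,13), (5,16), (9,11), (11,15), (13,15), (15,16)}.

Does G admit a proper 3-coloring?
A valid 3-coloring: color 1: [0, 11, 13, 16]; color 2: [1, 2, 4, 5, 9, 15].
(χ(G) = 2 ≤ 3.)

Yes, G is 3-colorable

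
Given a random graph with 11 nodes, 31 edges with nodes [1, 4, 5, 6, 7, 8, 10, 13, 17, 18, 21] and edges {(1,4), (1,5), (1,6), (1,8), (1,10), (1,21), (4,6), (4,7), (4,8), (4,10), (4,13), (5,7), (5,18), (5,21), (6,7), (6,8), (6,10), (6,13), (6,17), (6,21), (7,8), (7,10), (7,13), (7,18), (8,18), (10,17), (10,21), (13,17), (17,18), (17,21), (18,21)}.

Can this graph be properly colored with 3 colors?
The clique on vertices [6, 10, 17, 21] has size 4 > 3, so it alone needs 4 colors.

No, G is not 3-colorable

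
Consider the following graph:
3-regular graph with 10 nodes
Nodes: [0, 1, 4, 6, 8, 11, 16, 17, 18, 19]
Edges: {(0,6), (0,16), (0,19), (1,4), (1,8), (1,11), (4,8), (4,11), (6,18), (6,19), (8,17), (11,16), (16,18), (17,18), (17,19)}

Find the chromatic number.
Clique number ω(G) = 3 (lower bound: χ ≥ ω).
The clique on [0, 6, 19] has size 3, forcing χ ≥ 3, and the coloring below uses 3 colors, so χ(G) = 3.
A valid 3-coloring: color 1: [1, 16, 19]; color 2: [0, 8, 11, 18]; color 3: [4, 6, 17].

χ(G) = 3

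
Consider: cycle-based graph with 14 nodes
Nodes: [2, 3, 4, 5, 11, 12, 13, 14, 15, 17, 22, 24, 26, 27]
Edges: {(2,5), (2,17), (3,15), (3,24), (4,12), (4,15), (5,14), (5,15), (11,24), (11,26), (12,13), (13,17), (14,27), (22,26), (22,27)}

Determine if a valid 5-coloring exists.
A valid 5-coloring: color 1: [12, 14, 15, 17, 24, 26]; color 2: [3, 4, 5, 11, 13, 22]; color 3: [2, 27].
(χ(G) = 3 ≤ 5.)

Yes, G is 5-colorable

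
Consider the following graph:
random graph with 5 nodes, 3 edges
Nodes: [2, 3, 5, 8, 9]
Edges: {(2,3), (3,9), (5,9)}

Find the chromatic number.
Clique number ω(G) = 2 (lower bound: χ ≥ ω).
The graph is bipartite (no odd cycle), so 2 colors suffice: χ(G) = 2.
A valid 2-coloring: color 1: [2, 8, 9]; color 2: [3, 5].

χ(G) = 2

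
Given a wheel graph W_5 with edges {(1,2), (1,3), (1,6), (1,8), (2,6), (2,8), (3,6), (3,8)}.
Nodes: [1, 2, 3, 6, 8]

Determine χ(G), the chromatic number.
χ(G) = 3

Clique number ω(G) = 3 (lower bound: χ ≥ ω).
The clique on [1, 2, 8] has size 3, forcing χ ≥ 3, and the coloring below uses 3 colors, so χ(G) = 3.
A valid 3-coloring: color 1: [1]; color 2: [6, 8]; color 3: [2, 3].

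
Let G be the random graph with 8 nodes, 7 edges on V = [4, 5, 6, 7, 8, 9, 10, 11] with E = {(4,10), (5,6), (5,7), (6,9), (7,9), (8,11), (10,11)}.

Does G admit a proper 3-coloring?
A valid 3-coloring: color 1: [4, 6, 7, 11]; color 2: [5, 8, 9, 10].
(χ(G) = 2 ≤ 3.)

Yes, G is 3-colorable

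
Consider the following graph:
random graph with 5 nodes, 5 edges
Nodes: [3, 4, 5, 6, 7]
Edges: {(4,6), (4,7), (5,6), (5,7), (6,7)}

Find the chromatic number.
χ(G) = 3

Clique number ω(G) = 3 (lower bound: χ ≥ ω).
The clique on [4, 6, 7] has size 3, forcing χ ≥ 3, and the coloring below uses 3 colors, so χ(G) = 3.
A valid 3-coloring: color 1: [3, 7]; color 2: [6]; color 3: [4, 5].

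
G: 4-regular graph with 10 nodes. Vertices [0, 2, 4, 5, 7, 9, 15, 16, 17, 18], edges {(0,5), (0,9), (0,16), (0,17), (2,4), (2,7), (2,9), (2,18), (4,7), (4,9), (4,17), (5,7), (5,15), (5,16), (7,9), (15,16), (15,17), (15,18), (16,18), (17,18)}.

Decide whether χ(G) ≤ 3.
No, G is not 3-colorable

The clique on vertices [2, 4, 7, 9] has size 4 > 3, so it alone needs 4 colors.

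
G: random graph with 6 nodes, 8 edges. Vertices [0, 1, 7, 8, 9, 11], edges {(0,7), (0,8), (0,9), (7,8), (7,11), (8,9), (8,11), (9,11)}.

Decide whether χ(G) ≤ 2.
No, G is not 2-colorable

The clique on vertices [0, 8, 9] has size 3 > 2, so it alone needs 3 colors.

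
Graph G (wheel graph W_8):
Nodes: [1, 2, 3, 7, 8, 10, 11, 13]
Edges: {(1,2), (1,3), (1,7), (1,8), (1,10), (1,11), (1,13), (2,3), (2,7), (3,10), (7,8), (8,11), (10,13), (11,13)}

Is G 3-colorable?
Odd cycle [10, 13, 11, 8, 7, 2, 3] needs 3 colors (χ ≥ 3).
Vertex 1 is adjacent to every vertex of [2, 3, 7, 8, 10, 11, 13], which already need 3 colors among themselves, so 1 needs a new color (χ ≥ 4).
Hence χ(G) ≥ 4 > 3, so no proper 3-coloring exists.

No, G is not 3-colorable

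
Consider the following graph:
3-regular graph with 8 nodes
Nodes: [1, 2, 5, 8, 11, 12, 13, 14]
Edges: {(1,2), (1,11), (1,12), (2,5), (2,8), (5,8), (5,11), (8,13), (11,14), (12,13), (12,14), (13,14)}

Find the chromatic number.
Clique number ω(G) = 3 (lower bound: χ ≥ ω).
The clique on [2, 5, 8] has size 3, forcing χ ≥ 3, and the coloring below uses 3 colors, so χ(G) = 3.
A valid 3-coloring: color 1: [2, 11, 13]; color 2: [1, 8, 14]; color 3: [5, 12].

χ(G) = 3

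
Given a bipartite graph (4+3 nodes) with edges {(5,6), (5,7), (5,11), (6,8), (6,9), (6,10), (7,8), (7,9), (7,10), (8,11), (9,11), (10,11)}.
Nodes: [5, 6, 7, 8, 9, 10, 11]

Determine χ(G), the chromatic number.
Clique number ω(G) = 2 (lower bound: χ ≥ ω).
The graph is bipartite (no odd cycle), so 2 colors suffice: χ(G) = 2.
A valid 2-coloring: color 1: [6, 7, 11]; color 2: [5, 8, 9, 10].

χ(G) = 2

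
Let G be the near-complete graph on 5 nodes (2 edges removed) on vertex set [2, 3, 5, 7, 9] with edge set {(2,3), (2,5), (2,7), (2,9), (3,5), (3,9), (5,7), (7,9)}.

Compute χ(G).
Clique number ω(G) = 3 (lower bound: χ ≥ ω).
The clique on [2, 3, 9] has size 3, forcing χ ≥ 3, and the coloring below uses 3 colors, so χ(G) = 3.
A valid 3-coloring: color 1: [2]; color 2: [3, 7]; color 3: [5, 9].

χ(G) = 3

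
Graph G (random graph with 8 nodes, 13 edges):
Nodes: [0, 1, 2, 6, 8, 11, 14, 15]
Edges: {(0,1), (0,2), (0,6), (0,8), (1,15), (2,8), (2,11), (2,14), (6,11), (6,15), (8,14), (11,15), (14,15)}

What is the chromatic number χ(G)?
Clique number ω(G) = 3 (lower bound: χ ≥ ω).
The clique on [0, 2, 8] has size 3, forcing χ ≥ 3, and the coloring below uses 3 colors, so χ(G) = 3.
A valid 3-coloring: color 1: [2, 15]; color 2: [1, 6, 8]; color 3: [0, 11, 14].

χ(G) = 3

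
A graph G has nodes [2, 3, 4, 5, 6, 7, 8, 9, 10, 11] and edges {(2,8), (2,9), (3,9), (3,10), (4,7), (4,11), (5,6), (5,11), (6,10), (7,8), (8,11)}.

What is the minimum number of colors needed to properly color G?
χ(G) = 2

Clique number ω(G) = 2 (lower bound: χ ≥ ω).
The graph is bipartite (no odd cycle), so 2 colors suffice: χ(G) = 2.
A valid 2-coloring: color 1: [4, 5, 8, 9, 10]; color 2: [2, 3, 6, 7, 11].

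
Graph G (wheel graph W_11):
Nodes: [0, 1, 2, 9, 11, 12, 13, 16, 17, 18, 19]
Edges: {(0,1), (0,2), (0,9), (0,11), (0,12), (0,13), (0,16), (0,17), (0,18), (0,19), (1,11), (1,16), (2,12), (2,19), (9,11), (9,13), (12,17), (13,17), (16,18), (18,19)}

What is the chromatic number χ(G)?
Clique number ω(G) = 3 (lower bound: χ ≥ ω).
The clique on [0, 1, 16] has size 3, forcing χ ≥ 3, and the coloring below uses 3 colors, so χ(G) = 3.
A valid 3-coloring: color 1: [0]; color 2: [11, 12, 13, 16, 19]; color 3: [1, 2, 9, 17, 18].

χ(G) = 3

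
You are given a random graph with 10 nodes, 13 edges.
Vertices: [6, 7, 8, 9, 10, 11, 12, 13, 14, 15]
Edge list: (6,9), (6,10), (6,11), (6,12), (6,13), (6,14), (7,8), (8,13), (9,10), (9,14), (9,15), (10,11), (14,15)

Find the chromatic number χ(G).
χ(G) = 3

Clique number ω(G) = 3 (lower bound: χ ≥ ω).
The clique on [9, 14, 15] has size 3, forcing χ ≥ 3, and the coloring below uses 3 colors, so χ(G) = 3.
A valid 3-coloring: color 1: [6, 8, 15]; color 2: [7, 9, 11, 12, 13]; color 3: [10, 14].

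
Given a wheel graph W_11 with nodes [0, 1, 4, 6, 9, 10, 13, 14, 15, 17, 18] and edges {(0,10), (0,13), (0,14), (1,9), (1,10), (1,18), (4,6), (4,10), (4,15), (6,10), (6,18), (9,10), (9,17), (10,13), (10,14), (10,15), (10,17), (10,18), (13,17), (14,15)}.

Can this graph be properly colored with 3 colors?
Yes, G is 3-colorable

A valid 3-coloring: color 1: [10]; color 2: [4, 9, 13, 14, 18]; color 3: [0, 1, 6, 15, 17].
(χ(G) = 3 ≤ 3.)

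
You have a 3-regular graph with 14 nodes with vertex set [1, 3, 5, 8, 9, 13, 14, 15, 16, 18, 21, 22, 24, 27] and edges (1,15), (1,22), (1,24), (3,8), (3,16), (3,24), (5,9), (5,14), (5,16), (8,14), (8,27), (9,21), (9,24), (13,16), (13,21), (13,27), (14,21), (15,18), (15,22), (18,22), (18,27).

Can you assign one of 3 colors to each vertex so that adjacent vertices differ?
Yes, G is 3-colorable

A valid 3-coloring: color 1: [3, 5, 21, 22, 27]; color 2: [1, 8, 9, 13, 18]; color 3: [14, 15, 16, 24].
(χ(G) = 3 ≤ 3.)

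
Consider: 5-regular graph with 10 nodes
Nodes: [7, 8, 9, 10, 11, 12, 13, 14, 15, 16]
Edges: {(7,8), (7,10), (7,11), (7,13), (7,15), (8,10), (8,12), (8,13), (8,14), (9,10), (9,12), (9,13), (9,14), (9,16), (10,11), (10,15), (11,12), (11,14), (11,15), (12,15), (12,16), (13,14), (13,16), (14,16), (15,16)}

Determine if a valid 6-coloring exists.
A valid 6-coloring: color 1: [10, 12, 14]; color 2: [13, 15]; color 3: [7, 16]; color 4: [8, 9, 11].
(χ(G) = 4 ≤ 6.)

Yes, G is 6-colorable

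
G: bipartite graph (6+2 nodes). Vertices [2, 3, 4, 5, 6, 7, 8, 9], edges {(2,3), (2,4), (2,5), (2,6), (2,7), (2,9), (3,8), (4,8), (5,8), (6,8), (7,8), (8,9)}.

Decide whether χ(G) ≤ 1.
No, G is not 1-colorable

Edge (3,8) forces its endpoints to differ, so 1 color is not enough.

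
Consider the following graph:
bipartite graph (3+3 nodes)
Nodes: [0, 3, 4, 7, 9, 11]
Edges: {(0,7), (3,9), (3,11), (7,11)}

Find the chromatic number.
χ(G) = 2

Clique number ω(G) = 2 (lower bound: χ ≥ ω).
The graph is bipartite (no odd cycle), so 2 colors suffice: χ(G) = 2.
A valid 2-coloring: color 1: [3, 4, 7]; color 2: [0, 9, 11].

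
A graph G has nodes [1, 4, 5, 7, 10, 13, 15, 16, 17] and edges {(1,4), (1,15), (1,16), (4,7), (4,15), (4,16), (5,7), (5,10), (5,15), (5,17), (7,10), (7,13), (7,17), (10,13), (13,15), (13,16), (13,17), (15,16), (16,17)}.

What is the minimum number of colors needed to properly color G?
χ(G) = 4

Clique number ω(G) = 4 (lower bound: χ ≥ ω).
The clique on [1, 4, 15, 16] has size 4, forcing χ ≥ 4, and the coloring below uses 4 colors, so χ(G) = 4.
A valid 4-coloring: color 1: [7, 16]; color 2: [1, 5, 13]; color 3: [10, 15, 17]; color 4: [4].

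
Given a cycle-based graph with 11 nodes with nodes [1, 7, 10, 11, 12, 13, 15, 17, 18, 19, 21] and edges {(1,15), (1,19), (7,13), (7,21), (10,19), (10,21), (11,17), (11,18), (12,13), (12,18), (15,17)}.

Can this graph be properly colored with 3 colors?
Yes, G is 3-colorable

A valid 3-coloring: color 1: [1, 13, 17, 18, 21]; color 2: [7, 10, 11, 12, 15]; color 3: [19].
(χ(G) = 3 ≤ 3.)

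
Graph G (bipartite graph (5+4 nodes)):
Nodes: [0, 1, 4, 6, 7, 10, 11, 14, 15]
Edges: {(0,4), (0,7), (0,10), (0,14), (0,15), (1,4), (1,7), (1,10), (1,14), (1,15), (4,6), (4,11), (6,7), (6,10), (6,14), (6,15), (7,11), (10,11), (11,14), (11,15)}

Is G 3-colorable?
A valid 3-coloring: color 1: [0, 1, 6, 11]; color 2: [4, 7, 10, 14, 15].
(χ(G) = 2 ≤ 3.)

Yes, G is 3-colorable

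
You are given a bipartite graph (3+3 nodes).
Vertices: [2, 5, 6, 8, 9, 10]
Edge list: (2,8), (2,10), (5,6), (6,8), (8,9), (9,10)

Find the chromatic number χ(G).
χ(G) = 2

Clique number ω(G) = 2 (lower bound: χ ≥ ω).
The graph is bipartite (no odd cycle), so 2 colors suffice: χ(G) = 2.
A valid 2-coloring: color 1: [5, 8, 10]; color 2: [2, 6, 9].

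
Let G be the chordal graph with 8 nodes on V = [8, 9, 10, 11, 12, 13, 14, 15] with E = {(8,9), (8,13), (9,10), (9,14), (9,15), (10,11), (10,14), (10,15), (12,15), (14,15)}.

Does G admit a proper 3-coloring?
No, G is not 3-colorable

The clique on vertices [9, 10, 14, 15] has size 4 > 3, so it alone needs 4 colors.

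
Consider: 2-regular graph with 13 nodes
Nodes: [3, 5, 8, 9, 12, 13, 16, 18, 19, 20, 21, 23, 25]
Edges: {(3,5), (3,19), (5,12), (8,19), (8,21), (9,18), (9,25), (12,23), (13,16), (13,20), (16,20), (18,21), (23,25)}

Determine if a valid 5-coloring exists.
Yes, G is 5-colorable

A valid 5-coloring: color 1: [5, 9, 19, 20, 21, 23]; color 2: [3, 8, 12, 16, 18, 25]; color 3: [13].
(χ(G) = 3 ≤ 5.)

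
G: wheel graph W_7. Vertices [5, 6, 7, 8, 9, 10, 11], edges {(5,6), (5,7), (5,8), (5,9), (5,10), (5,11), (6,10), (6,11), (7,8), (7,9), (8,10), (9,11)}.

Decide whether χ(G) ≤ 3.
A valid 3-coloring: color 1: [5]; color 2: [7, 10, 11]; color 3: [6, 8, 9].
(χ(G) = 3 ≤ 3.)

Yes, G is 3-colorable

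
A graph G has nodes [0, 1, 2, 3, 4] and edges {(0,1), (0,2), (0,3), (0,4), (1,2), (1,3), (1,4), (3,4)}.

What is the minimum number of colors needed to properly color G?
χ(G) = 4

Clique number ω(G) = 4 (lower bound: χ ≥ ω).
The clique on [0, 1, 3, 4] has size 4, forcing χ ≥ 4, and the coloring below uses 4 colors, so χ(G) = 4.
A valid 4-coloring: color 1: [0]; color 2: [1]; color 3: [2, 3]; color 4: [4].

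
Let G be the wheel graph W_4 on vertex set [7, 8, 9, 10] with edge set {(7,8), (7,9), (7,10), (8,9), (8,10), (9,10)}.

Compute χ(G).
χ(G) = 4

Clique number ω(G) = 4 (lower bound: χ ≥ ω).
The clique on [7, 8, 9, 10] has size 4, forcing χ ≥ 4, and the coloring below uses 4 colors, so χ(G) = 4.
A valid 4-coloring: color 1: [7]; color 2: [8]; color 3: [10]; color 4: [9].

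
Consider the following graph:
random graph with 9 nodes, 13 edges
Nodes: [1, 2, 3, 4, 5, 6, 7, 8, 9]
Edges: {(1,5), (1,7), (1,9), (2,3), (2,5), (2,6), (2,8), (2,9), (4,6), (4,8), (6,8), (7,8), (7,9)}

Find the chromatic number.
Clique number ω(G) = 3 (lower bound: χ ≥ ω).
The clique on [1, 7, 9] has size 3, forcing χ ≥ 3, and the coloring below uses 3 colors, so χ(G) = 3.
A valid 3-coloring: color 1: [2, 4, 7]; color 2: [1, 3, 8]; color 3: [5, 6, 9].

χ(G) = 3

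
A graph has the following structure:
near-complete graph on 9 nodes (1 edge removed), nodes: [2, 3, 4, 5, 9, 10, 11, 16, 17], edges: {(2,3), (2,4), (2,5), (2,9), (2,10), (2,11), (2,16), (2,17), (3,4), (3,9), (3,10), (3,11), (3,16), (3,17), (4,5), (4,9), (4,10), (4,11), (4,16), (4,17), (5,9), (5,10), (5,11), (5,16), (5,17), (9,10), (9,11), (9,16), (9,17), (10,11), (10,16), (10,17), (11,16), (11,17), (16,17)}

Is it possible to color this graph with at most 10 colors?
A valid 10-coloring: color 1: [4]; color 2: [11]; color 3: [2]; color 4: [17]; color 5: [16]; color 6: [10]; color 7: [9]; color 8: [3, 5].
(χ(G) = 8 ≤ 10.)

Yes, G is 10-colorable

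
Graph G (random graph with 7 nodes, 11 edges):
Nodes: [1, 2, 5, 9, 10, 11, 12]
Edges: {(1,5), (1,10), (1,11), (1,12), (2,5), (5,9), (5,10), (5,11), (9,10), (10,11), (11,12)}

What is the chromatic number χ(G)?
χ(G) = 4

Clique number ω(G) = 4 (lower bound: χ ≥ ω).
The clique on [1, 5, 10, 11] has size 4, forcing χ ≥ 4, and the coloring below uses 4 colors, so χ(G) = 4.
A valid 4-coloring: color 1: [5, 12]; color 2: [2, 10]; color 3: [1, 9]; color 4: [11].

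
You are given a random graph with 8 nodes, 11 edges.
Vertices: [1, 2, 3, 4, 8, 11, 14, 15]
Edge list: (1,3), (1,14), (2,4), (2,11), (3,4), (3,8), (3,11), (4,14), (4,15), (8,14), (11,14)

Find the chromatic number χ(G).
Clique number ω(G) = 2 (lower bound: χ ≥ ω).
The graph is bipartite (no odd cycle), so 2 colors suffice: χ(G) = 2.
A valid 2-coloring: color 1: [2, 3, 14, 15]; color 2: [1, 4, 8, 11].

χ(G) = 2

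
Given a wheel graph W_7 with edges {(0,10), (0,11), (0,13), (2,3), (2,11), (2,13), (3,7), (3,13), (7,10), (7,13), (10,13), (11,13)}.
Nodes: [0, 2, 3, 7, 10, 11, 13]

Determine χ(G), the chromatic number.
χ(G) = 3

Clique number ω(G) = 3 (lower bound: χ ≥ ω).
The clique on [0, 10, 13] has size 3, forcing χ ≥ 3, and the coloring below uses 3 colors, so χ(G) = 3.
A valid 3-coloring: color 1: [13]; color 2: [0, 2, 7]; color 3: [3, 10, 11].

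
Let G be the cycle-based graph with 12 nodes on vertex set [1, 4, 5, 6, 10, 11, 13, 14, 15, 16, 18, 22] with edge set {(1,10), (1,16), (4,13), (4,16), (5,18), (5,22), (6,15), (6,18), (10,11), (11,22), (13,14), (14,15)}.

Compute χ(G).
χ(G) = 2

Clique number ω(G) = 2 (lower bound: χ ≥ ω).
The graph is bipartite (no odd cycle), so 2 colors suffice: χ(G) = 2.
A valid 2-coloring: color 1: [1, 4, 5, 6, 11, 14]; color 2: [10, 13, 15, 16, 18, 22].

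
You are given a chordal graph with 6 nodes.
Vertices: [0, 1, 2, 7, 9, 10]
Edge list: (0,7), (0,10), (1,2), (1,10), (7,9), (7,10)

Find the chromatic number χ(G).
χ(G) = 3

Clique number ω(G) = 3 (lower bound: χ ≥ ω).
The clique on [0, 7, 10] has size 3, forcing χ ≥ 3, and the coloring below uses 3 colors, so χ(G) = 3.
A valid 3-coloring: color 1: [2, 9, 10]; color 2: [1, 7]; color 3: [0].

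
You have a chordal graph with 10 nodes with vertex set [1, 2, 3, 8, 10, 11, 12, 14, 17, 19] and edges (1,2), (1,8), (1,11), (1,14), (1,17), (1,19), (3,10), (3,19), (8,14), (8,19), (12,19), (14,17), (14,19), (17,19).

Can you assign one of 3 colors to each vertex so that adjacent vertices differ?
No, G is not 3-colorable

The clique on vertices [1, 8, 14, 19] has size 4 > 3, so it alone needs 4 colors.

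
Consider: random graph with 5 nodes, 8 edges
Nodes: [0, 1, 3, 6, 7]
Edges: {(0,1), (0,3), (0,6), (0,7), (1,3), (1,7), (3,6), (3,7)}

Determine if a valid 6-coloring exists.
A valid 6-coloring: color 1: [3]; color 2: [0]; color 3: [6, 7]; color 4: [1].
(χ(G) = 4 ≤ 6.)

Yes, G is 6-colorable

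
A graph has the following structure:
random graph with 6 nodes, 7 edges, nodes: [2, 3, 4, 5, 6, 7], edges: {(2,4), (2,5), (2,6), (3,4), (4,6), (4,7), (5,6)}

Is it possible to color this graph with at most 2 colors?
The clique on vertices [2, 4, 6] has size 3 > 2, so it alone needs 3 colors.

No, G is not 2-colorable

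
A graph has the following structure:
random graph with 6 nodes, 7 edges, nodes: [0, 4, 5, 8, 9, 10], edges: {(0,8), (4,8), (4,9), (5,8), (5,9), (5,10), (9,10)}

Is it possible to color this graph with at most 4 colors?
A valid 4-coloring: color 1: [8, 9]; color 2: [0, 4, 5]; color 3: [10].
(χ(G) = 3 ≤ 4.)

Yes, G is 4-colorable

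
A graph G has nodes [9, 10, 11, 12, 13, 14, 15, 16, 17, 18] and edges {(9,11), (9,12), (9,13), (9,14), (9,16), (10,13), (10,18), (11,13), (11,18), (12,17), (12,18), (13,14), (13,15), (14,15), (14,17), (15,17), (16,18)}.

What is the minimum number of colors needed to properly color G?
χ(G) = 3

Clique number ω(G) = 3 (lower bound: χ ≥ ω).
The clique on [9, 11, 13] has size 3, forcing χ ≥ 3, and the coloring below uses 3 colors, so χ(G) = 3.
A valid 3-coloring: color 1: [9, 15, 18]; color 2: [13, 16, 17]; color 3: [10, 11, 12, 14].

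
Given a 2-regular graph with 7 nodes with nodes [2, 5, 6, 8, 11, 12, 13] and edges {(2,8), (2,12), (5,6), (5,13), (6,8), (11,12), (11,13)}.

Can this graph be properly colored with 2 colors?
Odd cycle [2, 12, 11, 13, 5, 6, 8] needs 3 colors (χ ≥ 3).
Hence χ(G) ≥ 3 > 2, so no proper 2-coloring exists.

No, G is not 2-colorable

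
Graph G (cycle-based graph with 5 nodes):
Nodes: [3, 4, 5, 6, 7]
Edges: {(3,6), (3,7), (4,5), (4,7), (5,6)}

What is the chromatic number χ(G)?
χ(G) = 3

Clique number ω(G) = 2 (lower bound: χ ≥ ω).
Odd cycle [4, 7, 3, 6, 5] needs 3 colors (χ ≥ 3).
The coloring below uses 3 colors, so χ(G) = 3.
A valid 3-coloring: color 1: [4, 6]; color 2: [5, 7]; color 3: [3].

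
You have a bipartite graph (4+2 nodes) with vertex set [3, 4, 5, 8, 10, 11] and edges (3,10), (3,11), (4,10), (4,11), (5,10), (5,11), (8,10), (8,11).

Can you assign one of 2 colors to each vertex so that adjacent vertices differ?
A valid 2-coloring: color 1: [10, 11]; color 2: [3, 4, 5, 8].
(χ(G) = 2 ≤ 2.)

Yes, G is 2-colorable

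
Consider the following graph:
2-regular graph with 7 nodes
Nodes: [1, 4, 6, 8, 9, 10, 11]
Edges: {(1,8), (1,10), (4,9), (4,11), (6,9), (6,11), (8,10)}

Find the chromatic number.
χ(G) = 3

Clique number ω(G) = 3 (lower bound: χ ≥ ω).
The clique on [1, 8, 10] has size 3, forcing χ ≥ 3, and the coloring below uses 3 colors, so χ(G) = 3.
A valid 3-coloring: color 1: [1, 9, 11]; color 2: [4, 6, 10]; color 3: [8].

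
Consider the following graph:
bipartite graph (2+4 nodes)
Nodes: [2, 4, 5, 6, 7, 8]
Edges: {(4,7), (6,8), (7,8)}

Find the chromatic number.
Clique number ω(G) = 2 (lower bound: χ ≥ ω).
The graph is bipartite (no odd cycle), so 2 colors suffice: χ(G) = 2.
A valid 2-coloring: color 1: [2, 5, 6, 7]; color 2: [4, 8].

χ(G) = 2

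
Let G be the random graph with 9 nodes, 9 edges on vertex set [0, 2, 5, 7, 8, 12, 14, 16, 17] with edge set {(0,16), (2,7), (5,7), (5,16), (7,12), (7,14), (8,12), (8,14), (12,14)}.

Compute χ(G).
χ(G) = 3

Clique number ω(G) = 3 (lower bound: χ ≥ ω).
The clique on [7, 12, 14] has size 3, forcing χ ≥ 3, and the coloring below uses 3 colors, so χ(G) = 3.
A valid 3-coloring: color 1: [7, 8, 16, 17]; color 2: [0, 2, 5, 12]; color 3: [14].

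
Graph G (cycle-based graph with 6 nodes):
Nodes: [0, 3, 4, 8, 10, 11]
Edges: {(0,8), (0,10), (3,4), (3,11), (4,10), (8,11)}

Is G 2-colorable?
A valid 2-coloring: color 1: [3, 8, 10]; color 2: [0, 4, 11].
(χ(G) = 2 ≤ 2.)

Yes, G is 2-colorable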